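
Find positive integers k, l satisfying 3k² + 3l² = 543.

Try small values of k and check whether (543 - 3k²)/3 is a perfect square.
k = 10: 3·10² = 300, so 3l² = 543 - 300 = 243, giving l² = 81, l = 9.
Check: 3·10² + 3·9² = 300 + 243 = 543 ✓

k = 10, l = 9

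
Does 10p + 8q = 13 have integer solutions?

Step 1: Compute gcd(10, 8).
gcd(10, 8) = 2

Step 2: Check divisibility.
Does 2 divide 13? 13 = 2 x 6 + 1, so no.

By the theorem on linear Diophantine equations, 10p + 8q = 13 has integer solutions if and only if gcd(10, 8) divides 13. Since 2 does not divide 13, no solutions exist.

No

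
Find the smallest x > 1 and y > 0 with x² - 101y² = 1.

We seek the smallest positive integers (x, y) with x² - 101y² = 1, i.e., x² = 101y² + 1.
Try successive y values:
y = 1: x² = 101·1² + 1 = 102, not a perfect square
y = 2: x² = 101·2² + 1 = 405, not a perfect square
y = 3: x² = 101·3² + 1 = 910, not a perfect square
... continuing the search (or via continued fractions) ...
y = 20: x² = 101·20² + 1 = 40401, x = 201 ✓

Verify: 201² - 101·20² = 40401 - 40400 = 1 ✓

x = 201, y = 20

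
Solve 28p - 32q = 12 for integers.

Step 1: Check solvability.
gcd(28, 32) = 4
Since 4 divides 12, solutions exist.

Step 2: Apply extended Euclidean algorithm to find gcd.
We find integers such that 28*x0 + 32*y0 = 4

Step 3: Scale the particular solution.
Multiply by 12/4 = 3:
p = -3, q = -3

Step 4: Verify.
28*(-3) - 32*(-3) = 12 = 12 ✓

p = -3, q = -3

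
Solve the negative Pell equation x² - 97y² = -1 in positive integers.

We need x² = 97y² - 1. Try successive y:
y = 1: x² = 97·1² - 1 = 96, not a perfect square
y = 2: x² = 97·2² - 1 = 387, not a perfect square
y = 3: x² = 97·3² - 1 = 872, not a perfect square
...
y = 569: x² = 97·569² - 1 = 31404816 = 5604² ✓
Check: 5604² - 97·569² = 31404816 - 31404817 = -1 ✓

x = 5604, y = 569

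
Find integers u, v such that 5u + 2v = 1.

Step 1: Check solvability.
gcd(5, 2) = 1
Since 1 divides 1, solutions exist.

Step 2: Apply extended Euclidean algorithm to find gcd.
We find integers such that 5*x0 + 2*y0 = 1

Step 3: Scale the particular solution.
Multiply by 1/1 = 1:
u = 1, v = -2

Step 4: Verify.
5*(1) + 2*(-2) = 1 = 1 ✓

u = 1, v = -2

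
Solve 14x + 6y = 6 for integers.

Step 1: Check solvability.
gcd(14, 6) = 2
Since 2 divides 6, solutions exist.

Step 2: Apply extended Euclidean algorithm to find gcd.
We find integers such that 14*x0 + 6*y0 = 2

Step 3: Scale the particular solution.
Multiply by 6/2 = 3:
x = 3, y = -6

Step 4: Verify.
14*(3) + 6*(-6) = 6 = 6 ✓

x = 3, y = -6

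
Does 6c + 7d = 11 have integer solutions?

Step 1: Compute gcd(6, 7).
gcd(6, 7) = 1

Step 2: Check divisibility.
Does 1 divide 11? 11 = 1 x 11, so yes.

By the theorem on linear Diophantine equations, 6c + 7d = 11 has integer solutions if and only if gcd(6, 7) divides 11. Since 1 | 11, solutions exist.

Yes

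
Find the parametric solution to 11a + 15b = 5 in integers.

Step 1: Compute gcd(11, 15) = 1.
Since 1 divides 5, solutions exist.

Step 2: Find a particular solution using extended Euclidean algorithm.
We get a₀ = -20, b₀ = 15.
Check: 11*-20 + 15*15 = 5 = 5 ✓

Step 3: Write the general solution.
a = -20 + (15/1)t = -20 + 15t
b = 15 - (11/1)t = 15 - 11t
for any integer t.

a = -20 + 15t, b = 15 - 11t for integer t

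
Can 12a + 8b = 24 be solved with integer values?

Step 1: Compute gcd(12, 8).
gcd(12, 8) = 4

Step 2: Check divisibility.
Does 4 divide 24? 24 = 4 x 6, so yes.

By the theorem on linear Diophantine equations, 12a + 8b = 24 has integer solutions if and only if gcd(12, 8) divides 24. Since 4 | 24, solutions exist.

Yes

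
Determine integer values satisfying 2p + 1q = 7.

Step 1: Check solvability.
gcd(2, 1) = 1
Since 1 divides 7, solutions exist.

Step 2: Apply extended Euclidean algorithm to find gcd.
We find integers such that 2*x0 + 1*y0 = 1

Step 3: Scale the particular solution.
Multiply by 7/1 = 7:
p = 0, q = 7

Step 4: Verify.
2*(0) + 1*(7) = 7 = 7 ✓

p = 0, q = 7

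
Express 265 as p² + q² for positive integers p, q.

We need to find integers p, q > 0 such that p² + q² = 265.
Trying p = 3: q² = 265 - 3² = 265 - 9 = 256
q = 16
Check: 3² + 16² = 9 + 256 = 265 ✓

265 = 3² + 16²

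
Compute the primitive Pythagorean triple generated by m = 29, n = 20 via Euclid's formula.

a = m² - n² = 841 - 400 = 441
b = 2mn = 2·29·20 = 1160
c = m² + n² = 841 + 400 = 1241
Verify: 441² + 1160² = 194481 + 1345600 = 1540081 = 1241² ✓

(441, 1160, 1241)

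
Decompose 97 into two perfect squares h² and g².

We need to find integers h, g > 0 such that h² + g² = 97.
Trying h = 4: g² = 97 - 4² = 97 - 16 = 81
g = 9
Check: 4² + 9² = 16 + 81 = 97 ✓

97 = 4² + 9²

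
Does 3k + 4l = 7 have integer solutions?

Step 1: Compute gcd(3, 4).
gcd(3, 4) = 1

Step 2: Check divisibility.
Does 1 divide 7? 7 = 1 x 7, so yes.

By the theorem on linear Diophantine equations, 3k + 4l = 7 has integer solutions if and only if gcd(3, 4) divides 7. Since 1 | 7, solutions exist.

Yes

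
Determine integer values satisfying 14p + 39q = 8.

Step 1: Check solvability.
gcd(14, 39) = 1
Since 1 divides 8, solutions exist.

Step 2: Apply extended Euclidean algorithm to find gcd.
We find integers such that 14*x0 + 39*y0 = 1

Step 3: Scale the particular solution.
Multiply by 8/1 = 8:
p = 112, q = -40

Step 4: Verify.
14*(112) + 39*(-40) = 8 = 8 ✓

p = 112, q = -40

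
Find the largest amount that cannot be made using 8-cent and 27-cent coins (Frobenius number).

For two coprime denominations a and b, the Frobenius number (largest value not representable as a non-negative combination) is ab - a - b.
Here gcd(8, 27) = 1, so they are coprime.
F(8, 27) = 8·27 - 8 - 27 = 216 - 35 = 181

181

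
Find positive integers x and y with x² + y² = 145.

We need to find integers x, y > 0 such that x² + y² = 145.
Trying x = 1: y² = 145 - 1² = 145 - 1 = 144
y = 12
Check: 1² + 12² = 1 + 144 = 145 ✓

145 = 1² + 12²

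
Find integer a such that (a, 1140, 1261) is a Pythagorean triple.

a² = c² - b² = 1261² - 1140² = 1590121 - 1299600 = 290521
a = sqrt(290521) = 539

539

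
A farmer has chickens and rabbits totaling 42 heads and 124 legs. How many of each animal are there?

Let c = chickens, r = rabbits.
Heads: c + r = 42
Legs: 2c + 4r = 124
From the first equation, c = 42 - r. Substitute:
2(42 - r) + 4r = 124
84 + 2r = 124
r = (124 - 84)/2 = 20
c = 42 - 20 = 22

Chickens: 22, Rabbits: 20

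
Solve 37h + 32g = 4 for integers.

Step 1: Check solvability.
gcd(37, 32) = 1
Since 1 divides 4, solutions exist.

Step 2: Apply extended Euclidean algorithm to find gcd.
We find integers such that 37*x0 + 32*y0 = 1

Step 3: Scale the particular solution.
Multiply by 4/1 = 4:
h = 52, g = -60

Step 4: Verify.
37*(52) + 32*(-60) = 4 = 4 ✓

h = 52, g = -60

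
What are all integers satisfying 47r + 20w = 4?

Step 1: Compute gcd(47, 20) = 1.
Since 1 divides 4, solutions exist.

Step 2: Find a particular solution using extended Euclidean algorithm.
We get r₀ = 12, w₀ = -28.
Check: 47*12 + 20*-28 = 4 = 4 ✓

Step 3: Write the general solution.
r = 12 + (20/1)t = 12 + 20t
w = -28 - (47/1)t = -28 - 47t
for any integer t.

r = 12 + 20t, w = -28 - 47t for integer t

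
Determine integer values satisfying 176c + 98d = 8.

Step 1: Check solvability.
gcd(176, 98) = 2
Since 2 divides 8, solutions exist.

Step 2: Apply extended Euclidean algorithm to find gcd.
We find integers such that 176*x0 + 98*y0 = 2

Step 3: Scale the particular solution.
Multiply by 8/2 = 4:
c = -20, d = 36

Step 4: Verify.
176*(-20) + 98*(36) = 8 = 8 ✓

c = -20, d = 36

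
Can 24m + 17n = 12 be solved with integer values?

Step 1: Compute gcd(24, 17).
gcd(24, 17) = 1

Step 2: Check divisibility.
Does 1 divide 12? 12 = 1 x 12, so yes.

By the theorem on linear Diophantine equations, 24m + 17n = 12 has integer solutions if and only if gcd(24, 17) divides 12. Since 1 | 12, solutions exist.

Yes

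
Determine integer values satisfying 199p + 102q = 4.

Step 1: Check solvability.
gcd(199, 102) = 1
Since 1 divides 4, solutions exist.

Step 2: Apply extended Euclidean algorithm to find gcd.
We find integers such that 199*x0 + 102*y0 = 1

Step 3: Scale the particular solution.
Multiply by 4/1 = 4:
p = -164, q = 320

Step 4: Verify.
199*(-164) + 102*(320) = 4 = 4 ✓

p = -164, q = 320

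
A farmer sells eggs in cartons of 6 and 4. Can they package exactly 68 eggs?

We need non-negative a, b with 6a + 4b = 68.
gcd(6, 4) = 2 divides 68.
Try a = 0: 4b = 68 - 0 = 68, so b = 17.
One way: 0 cartons of 6 and 17 cartons of 4.

Yes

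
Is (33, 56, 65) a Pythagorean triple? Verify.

Compute a² + b² = 33² + 56² = 1089 + 3136 = 4225
Compute c² = 65² = 4225
Since 4225 = 4225, confirmed.

Yes, it is a Pythagorean triple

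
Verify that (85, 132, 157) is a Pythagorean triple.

Compute a² + b²:
85² + 132² = 7225 + 17424 = 24649
Compute c²:
157² = 24649
Since 24649 = 24649, it is a Pythagorean triple.

Yes, it is a Pythagorean triple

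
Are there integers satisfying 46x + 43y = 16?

Step 1: Compute gcd(46, 43).
gcd(46, 43) = 1

Step 2: Check divisibility.
Does 1 divide 16? 16 = 1 x 16, so yes.

By the theorem on linear Diophantine equations, 46x + 43y = 16 has integer solutions if and only if gcd(46, 43) divides 16. Since 1 | 16, solutions exist.

Yes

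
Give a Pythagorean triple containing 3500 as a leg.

We need the other leg and hypotenuse such that 3500² + x² = c².
Take x = 2145, c = 4105: 3500² + 2145² = 12250000 + 4601025 = 16851025 = 4105² ✓
Triple: (2145, 3500, 4105)

(2145, 3500, 4105)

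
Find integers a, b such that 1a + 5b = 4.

Step 1: Check solvability.
gcd(1, 5) = 1
Since 1 divides 4, solutions exist.

Step 2: Apply extended Euclidean algorithm to find gcd.
We find integers such that 1*x0 + 5*y0 = 1

Step 3: Scale the particular solution.
Multiply by 4/1 = 4:
a = 4, b = 0

Step 4: Verify.
1*(4) + 5*(0) = 4 = 4 ✓

a = 4, b = 0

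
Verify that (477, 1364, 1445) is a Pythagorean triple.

Compute a² + b² = 477² + 1364² = 227529 + 1860496 = 2088025
Compute c² = 1445² = 2088025
Since 2088025 = 2088025, confirmed.

Yes, it is a Pythagorean triple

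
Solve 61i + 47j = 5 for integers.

Step 1: Check solvability.
gcd(61, 47) = 1
Since 1 divides 5, solutions exist.

Step 2: Apply extended Euclidean algorithm to find gcd.
We find integers such that 61*x0 + 47*y0 = 1

Step 3: Scale the particular solution.
Multiply by 5/1 = 5:
i = -50, j = 65

Step 4: Verify.
61*(-50) + 47*(65) = 5 = 5 ✓

i = -50, j = 65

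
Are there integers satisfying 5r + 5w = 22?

Step 1: Compute gcd(5, 5).
gcd(5, 5) = 5

Step 2: Check divisibility.
Does 5 divide 22? 22 = 5 x 4 + 2, so no.

By the theorem on linear Diophantine equations, 5r + 5w = 22 has integer solutions if and only if gcd(5, 5) divides 22. Since 5 does not divide 22, no solutions exist.

No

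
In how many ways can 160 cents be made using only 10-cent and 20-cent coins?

We need non-negative integers (x, y) with 10x + 20y = 160.
For each x from 0 to 16, check if (160 - 10x) is a non-negative multiple of 20.
Solutions (x, y): (0,8), (2,7), (4,6), (6,5), ...
Count: 9

9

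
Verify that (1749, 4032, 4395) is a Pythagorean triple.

Compute a² + b² = 1749² + 4032² = 3059001 + 16257024 = 19316025
Compute c² = 4395² = 19316025
Since 19316025 = 19316025, confirmed.

Yes, it is a Pythagorean triple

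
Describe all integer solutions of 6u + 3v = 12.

Step 1: Compute gcd(6, 3) = 3.
Since 3 divides 12, solutions exist.

Step 2: Find a particular solution using extended Euclidean algorithm.
We get u₀ = 0, v₀ = 4.
Check: 6*0 + 3*4 = 12 = 12 ✓

Step 3: Write the general solution.
u = 0 + (3/3)t = 0 + 1t
v = 4 - (6/3)t = 4 - 2t
for any integer t.

u = 0 + 1t, v = 4 - 2t for integer t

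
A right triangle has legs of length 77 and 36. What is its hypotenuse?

c² = a² + b² = 77² + 36² = 5929 + 1296 = 7225
c = 85

85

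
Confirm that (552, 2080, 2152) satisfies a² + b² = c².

Compute a² + b² = 552² + 2080² = 304704 + 4326400 = 4631104
Compute c² = 2152² = 4631104
Since 4631104 = 4631104, confirmed.

Yes, it is a Pythagorean triple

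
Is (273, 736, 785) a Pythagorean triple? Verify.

Compute a² + b² = 273² + 736² = 74529 + 541696 = 616225
Compute c² = 785² = 616225
Since 616225 = 616225, confirmed.

Yes, it is a Pythagorean triple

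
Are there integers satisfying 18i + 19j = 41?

Step 1: Compute gcd(18, 19).
gcd(18, 19) = 1

Step 2: Check divisibility.
Does 1 divide 41? 41 = 1 x 41, so yes.

By the theorem on linear Diophantine equations, 18i + 19j = 41 has integer solutions if and only if gcd(18, 19) divides 41. Since 1 | 41, solutions exist.

Yes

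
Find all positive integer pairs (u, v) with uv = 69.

The positive divisors of 69 are: 1, 3, 23, 69.
Each divisor d gives the pair (d, 69/d):
(1, 69), (3, 23), (23, 3), (69, 1)

(1, 69), (3, 23), (23, 3), (69, 1)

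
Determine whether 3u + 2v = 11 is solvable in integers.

Step 1: Compute gcd(3, 2).
gcd(3, 2) = 1

Step 2: Check divisibility.
Does 1 divide 11? 11 = 1 x 11, so yes.

By the theorem on linear Diophantine equations, 3u + 2v = 11 has integer solutions if and only if gcd(3, 2) divides 11. Since 1 | 11, solutions exist.

Yes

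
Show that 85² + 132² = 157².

Compute a² + b² = 85² + 132² = 7225 + 17424 = 24649
Compute c² = 157² = 24649
Since 24649 = 24649, confirmed.

Yes, it is a Pythagorean triple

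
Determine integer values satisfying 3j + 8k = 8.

Step 1: Check solvability.
gcd(3, 8) = 1
Since 1 divides 8, solutions exist.

Step 2: Apply extended Euclidean algorithm to find gcd.
We find integers such that 3*x0 + 8*y0 = 1

Step 3: Scale the particular solution.
Multiply by 8/1 = 8:
j = 24, k = -8

Step 4: Verify.
3*(24) + 8*(-8) = 8 = 8 ✓

j = 24, k = -8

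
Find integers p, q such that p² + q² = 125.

We need to find integers p, q > 0 such that p² + q² = 125.
Trying p = 2: q² = 125 - 2² = 125 - 4 = 121
q = 11
Check: 2² + 11² = 4 + 121 = 125 ✓

125 = 2² + 11²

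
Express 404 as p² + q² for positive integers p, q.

We need to find integers p, q > 0 such that p² + q² = 404.
Trying p = 2: q² = 404 - 2² = 404 - 4 = 400
q = 20
Check: 2² + 20² = 4 + 400 = 404 ✓

404 = 2² + 20²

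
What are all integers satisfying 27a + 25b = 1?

Step 1: Compute gcd(27, 25) = 1.
Since 1 divides 1, solutions exist.

Step 2: Find a particular solution using extended Euclidean algorithm.
We get a₀ = -12, b₀ = 13.
Check: 27*-12 + 25*13 = 1 = 1 ✓

Step 3: Write the general solution.
a = -12 + (25/1)t = -12 + 25t
b = 13 - (27/1)t = 13 - 27t
for any integer t.

a = -12 + 25t, b = 13 - 27t for integer t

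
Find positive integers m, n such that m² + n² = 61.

Search for m with 61 - m² a perfect square.
m = 5: 61 - 5² = 61 - 25 = 36 = 6² ✓
So m = 5, n = 6.

m = 5, n = 6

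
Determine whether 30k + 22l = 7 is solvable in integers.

Step 1: Compute gcd(30, 22).
gcd(30, 22) = 2

Step 2: Check divisibility.
Does 2 divide 7? 7 = 2 x 3 + 1, so no.

By the theorem on linear Diophantine equations, 30k + 22l = 7 has integer solutions if and only if gcd(30, 22) divides 7. Since 2 does not divide 7, no solutions exist.

No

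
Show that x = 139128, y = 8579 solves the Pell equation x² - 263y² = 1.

Compute x² = 139128² = 19356600384
Compute 263y² = 263·8579² = 263·73599241 = 19356600383
x² - 263y² = 19356600384 - 19356600383 = 1
Since this equals 1, (139128, 8579) is a solution.

Yes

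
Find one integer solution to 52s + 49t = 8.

Step 1: Check solvability.
gcd(52, 49) = 1
Since 1 divides 8, solutions exist.

Step 2: Apply extended Euclidean algorithm to find gcd.
We find integers such that 52*x0 + 49*y0 = 1

Step 3: Scale the particular solution.
Multiply by 8/1 = 8:
s = -128, t = 136

Step 4: Verify.
52*(-128) + 49*(136) = 8 = 8 ✓

s = -128, t = 136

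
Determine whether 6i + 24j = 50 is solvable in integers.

Step 1: Compute gcd(6, 24).
gcd(6, 24) = 6

Step 2: Check divisibility.
Does 6 divide 50? 50 = 6 x 8 + 2, so no.

By the theorem on linear Diophantine equations, 6i + 24j = 50 has integer solutions if and only if gcd(6, 24) divides 50. Since 6 does not divide 50, no solutions exist.

No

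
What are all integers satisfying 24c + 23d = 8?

Step 1: Compute gcd(24, 23) = 1.
Since 1 divides 8, solutions exist.

Step 2: Find a particular solution using extended Euclidean algorithm.
We get c₀ = 8, d₀ = -8.
Check: 24*8 + 23*-8 = 8 = 8 ✓

Step 3: Write the general solution.
c = 8 + (23/1)t = 8 + 23t
d = -8 - (24/1)t = -8 - 24t
for any integer t.

c = 8 + 23t, d = -8 - 24t for integer t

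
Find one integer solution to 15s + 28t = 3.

Step 1: Check solvability.
gcd(15, 28) = 1
Since 1 divides 3, solutions exist.

Step 2: Apply extended Euclidean algorithm to find gcd.
We find integers such that 15*x0 + 28*y0 = 1

Step 3: Scale the particular solution.
Multiply by 3/1 = 3:
s = -39, t = 21

Step 4: Verify.
15*(-39) + 28*(21) = 3 = 3 ✓

s = -39, t = 21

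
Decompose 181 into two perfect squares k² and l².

We need to find integers k, l > 0 such that k² + l² = 181.
Trying k = 9: l² = 181 - 9² = 181 - 81 = 100
l = 10
Check: 9² + 10² = 81 + 100 = 181 ✓

181 = 9² + 10²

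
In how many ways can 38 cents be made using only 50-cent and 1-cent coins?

We need non-negative integers (x, y) with 50x + 1y = 38.
For each x from 0 to 0, check if (38 - 50x) is a non-negative multiple of 1.
Solutions (x, y): (0,38)
Count: 1

1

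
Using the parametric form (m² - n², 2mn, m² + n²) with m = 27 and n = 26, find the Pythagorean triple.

a = m² - n² = 729 - 676 = 53
b = 2mn = 2·27·26 = 1404
c = m² + n² = 729 + 676 = 1405
Verify: 53² + 1404² = 2809 + 1971216 = 1974025 = 1405² ✓

(53, 1404, 1405)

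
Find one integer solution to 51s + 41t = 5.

Step 1: Check solvability.
gcd(51, 41) = 1
Since 1 divides 5, solutions exist.

Step 2: Apply extended Euclidean algorithm to find gcd.
We find integers such that 51*x0 + 41*y0 = 1

Step 3: Scale the particular solution.
Multiply by 5/1 = 5:
s = -20, t = 25

Step 4: Verify.
51*(-20) + 41*(25) = 5 = 5 ✓

s = -20, t = 25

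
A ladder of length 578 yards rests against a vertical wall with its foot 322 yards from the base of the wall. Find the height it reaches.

The ladder, wall, and ground form a right triangle with hypotenuse 578 and one leg 322.
By the Pythagorean theorem: h² = 578² - 322² = 334084 - 103684 = 230400
h = √230400 = 480 yards

480 yards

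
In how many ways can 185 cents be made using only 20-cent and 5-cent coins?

We need non-negative integers (x, y) with 20x + 5y = 185.
For each x from 0 to 9, check if (185 - 20x) is a non-negative multiple of 5.
Solutions (x, y): (0,37), (1,33), (2,29), (3,25), ...
Count: 10

10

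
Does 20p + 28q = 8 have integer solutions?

Step 1: Compute gcd(20, 28).
gcd(20, 28) = 4

Step 2: Check divisibility.
Does 4 divide 8? 8 = 4 x 2, so yes.

By the theorem on linear Diophantine equations, 20p + 28q = 8 has integer solutions if and only if gcd(20, 28) divides 8. Since 4 | 8, solutions exist.

Yes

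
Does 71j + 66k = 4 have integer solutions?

Step 1: Compute gcd(71, 66).
gcd(71, 66) = 1

Step 2: Check divisibility.
Does 1 divide 4? 4 = 1 x 4, so yes.

By the theorem on linear Diophantine equations, 71j + 66k = 4 has integer solutions if and only if gcd(71, 66) divides 4. Since 1 | 4, solutions exist.

Yes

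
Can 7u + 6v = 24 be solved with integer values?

Step 1: Compute gcd(7, 6).
gcd(7, 6) = 1

Step 2: Check divisibility.
Does 1 divide 24? 24 = 1 x 24, so yes.

By the theorem on linear Diophantine equations, 7u + 6v = 24 has integer solutions if and only if gcd(7, 6) divides 24. Since 1 | 24, solutions exist.

Yes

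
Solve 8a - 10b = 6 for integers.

Step 1: Check solvability.
gcd(8, 10) = 2
Since 2 divides 6, solutions exist.

Step 2: Apply extended Euclidean algorithm to find gcd.
We find integers such that 8*x0 + 10*y0 = 2

Step 3: Scale the particular solution.
Multiply by 6/2 = 3:
a = -3, b = -3

Step 4: Verify.
8*(-3) - 10*(-3) = 6 = 6 ✓

a = -3, b = -3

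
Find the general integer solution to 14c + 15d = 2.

Step 1: Compute gcd(14, 15) = 1.
Since 1 divides 2, solutions exist.

Step 2: Find a particular solution using extended Euclidean algorithm.
We get c₀ = -2, d₀ = 2.
Check: 14*-2 + 15*2 = 2 = 2 ✓

Step 3: Write the general solution.
c = -2 + (15/1)t = -2 + 15t
d = 2 - (14/1)t = 2 - 14t
for any integer t.

c = -2 + 15t, d = 2 - 14t for integer t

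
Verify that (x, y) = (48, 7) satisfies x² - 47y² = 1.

Compute x² = 48² = 2304
Compute 47y² = 47·7² = 47·49 = 2303
x² - 47y² = 2304 - 2303 = 1
Since this equals 1, (48, 7) is a solution.

Yes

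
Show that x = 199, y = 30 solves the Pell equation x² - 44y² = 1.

Compute x² = 199² = 39601
Compute 44y² = 44·30² = 44·900 = 39600
x² - 44y² = 39601 - 39600 = 1
Since this equals 1, (199, 30) is a solution.

Yes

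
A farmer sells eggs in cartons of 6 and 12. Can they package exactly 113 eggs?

We need non-negative a, b with 6a + 12b = 113.
gcd(6, 12) = 6, and 6 does not divide 113.
No integer solutions exist.

No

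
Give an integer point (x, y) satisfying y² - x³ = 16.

Try small integer x values and check whether x³ + 16 is a perfect square.
x = 0: x³ + 16 = 0³ + 16 = 0 + 16 = 16
Is 16 a perfect square? 4² = 16 ✓
So (x, y) = (0, -4) is a solution.

x = 0, y = -4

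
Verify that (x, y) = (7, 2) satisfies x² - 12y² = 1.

Compute x² = 7² = 49
Compute 12y² = 12·2² = 12·4 = 48
x² - 12y² = 49 - 48 = 1
Since this equals 1, (7, 2) is a solution.

Yes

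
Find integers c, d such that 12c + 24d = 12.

Step 1: Check solvability.
gcd(12, 24) = 12
Since 12 divides 12, solutions exist.

Step 2: Apply extended Euclidean algorithm to find gcd.
We find integers such that 12*x0 + 24*y0 = 12

Step 3: Scale the particular solution.
Multiply by 12/12 = 1:
c = 1, d = 0

Step 4: Verify.
12*(1) + 24*(0) = 12 = 12 ✓

c = 1, d = 0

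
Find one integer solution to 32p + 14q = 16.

Step 1: Check solvability.
gcd(32, 14) = 2
Since 2 divides 16, solutions exist.

Step 2: Apply extended Euclidean algorithm to find gcd.
We find integers such that 32*x0 + 14*y0 = 2

Step 3: Scale the particular solution.
Multiply by 16/2 = 8:
p = -24, q = 56

Step 4: Verify.
32*(-24) + 14*(56) = 16 = 16 ✓

p = -24, q = 56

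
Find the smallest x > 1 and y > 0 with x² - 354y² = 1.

We seek the smallest positive integers (x, y) with x² - 354y² = 1, i.e., x² = 354y² + 1.
Try successive y values:
y = 1: x² = 354·1² + 1 = 355, not a perfect square
y = 2: x² = 354·2² + 1 = 1417, not a perfect square
y = 3: x² = 354·3² + 1 = 3187, not a perfect square
... continuing the search (or via continued fractions) ...
y = 13716: x² = 354·13716² + 1 = 66597544225, x = 258065 ✓

Verify: 258065² - 354·13716² = 66597544225 - 66597544224 = 1 ✓

x = 258065, y = 13716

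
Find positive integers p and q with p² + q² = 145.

We need to find integers p, q > 0 such that p² + q² = 145.
Trying p = 1: q² = 145 - 1² = 145 - 1 = 144
q = 12
Check: 1² + 12² = 1 + 144 = 145 ✓

145 = 1² + 12²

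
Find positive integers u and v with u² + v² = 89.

We need to find integers u, v > 0 such that u² + v² = 89.
Trying u = 5: v² = 89 - 5² = 89 - 25 = 64
v = 8
Check: 5² + 8² = 25 + 64 = 89 ✓

89 = 5² + 8²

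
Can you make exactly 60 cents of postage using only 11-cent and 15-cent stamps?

We need non-negative x, y with 11x + 15y = 60.
gcd(11, 15) = 1 divides 60, so integer solutions exist.
Search for a non-negative one: x = 0 gives 15y = 60 - 0 = 60, so y = 4.
Check: 11·0 + 15·4 = 60 ✓

Yes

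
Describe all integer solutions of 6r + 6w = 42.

Step 1: Compute gcd(6, 6) = 6.
Since 6 divides 42, solutions exist.

Step 2: Find a particular solution using extended Euclidean algorithm.
We get r₀ = 0, w₀ = 7.
Check: 6*0 + 6*7 = 42 = 42 ✓

Step 3: Write the general solution.
r = 0 + (6/6)t = 0 + 1t
w = 7 - (6/6)t = 7 - 1t
for any integer t.

r = 0 + 1t, w = 7 - 1t for integer t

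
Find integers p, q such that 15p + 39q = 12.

Step 1: Check solvability.
gcd(15, 39) = 3
Since 3 divides 12, solutions exist.

Step 2: Apply extended Euclidean algorithm to find gcd.
We find integers such that 15*x0 + 39*y0 = 3

Step 3: Scale the particular solution.
Multiply by 12/3 = 4:
p = -20, q = 8

Step 4: Verify.
15*(-20) + 39*(8) = 12 = 12 ✓

p = -20, q = 8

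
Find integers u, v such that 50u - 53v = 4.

Step 1: Check solvability.
gcd(50, 53) = 1
Since 1 divides 4, solutions exist.

Step 2: Apply extended Euclidean algorithm to find gcd.
We find integers such that 50*x0 + 53*y0 = 1

Step 3: Scale the particular solution.
Multiply by 4/1 = 4:
u = -72, v = -68

Step 4: Verify.
50*(-72) - 53*(-68) = 4 = 4 ✓

u = -72, v = -68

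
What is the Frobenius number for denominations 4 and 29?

For two coprime denominations a and b, the Frobenius number (largest value not representable as a non-negative combination) is ab - a - b.
Here gcd(4, 29) = 1, so they are coprime.
F(4, 29) = 4·29 - 4 - 29 = 116 - 33 = 83

83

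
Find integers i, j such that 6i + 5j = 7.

Step 1: Check solvability.
gcd(6, 5) = 1
Since 1 divides 7, solutions exist.

Step 2: Apply extended Euclidean algorithm to find gcd.
We find integers such that 6*x0 + 5*y0 = 1

Step 3: Scale the particular solution.
Multiply by 7/1 = 7:
i = 7, j = -7

Step 4: Verify.
6*(7) + 5*(-7) = 7 = 7 ✓

i = 7, j = -7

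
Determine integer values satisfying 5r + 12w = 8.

Step 1: Check solvability.
gcd(5, 12) = 1
Since 1 divides 8, solutions exist.

Step 2: Apply extended Euclidean algorithm to find gcd.
We find integers such that 5*x0 + 12*y0 = 1

Step 3: Scale the particular solution.
Multiply by 8/1 = 8:
r = 40, w = -16

Step 4: Verify.
5*(40) + 12*(-16) = 8 = 8 ✓

r = 40, w = -16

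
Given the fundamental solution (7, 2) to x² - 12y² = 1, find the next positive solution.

Solutions to x² - Dy² = 1 are generated by powers of (x₀ + y₀√D).
The next solution satisfies x₁ + y₁√12 = (x₀ + y₀√12)², giving:
x₁ = x₀² + 12y₀² = 7² + 12·2² = 49 + 48 = 97
y₁ = 2x₀y₀ = 2·7·2 = 28

Verify: 97² - 12·28² = 9409 - 9408 = 1 ✓

x = 97, y = 28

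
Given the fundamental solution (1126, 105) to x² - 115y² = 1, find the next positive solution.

Solutions to x² - Dy² = 1 are generated by powers of (x₀ + y₀√D).
The next solution satisfies x₁ + y₁√115 = (x₀ + y₀√115)², giving:
x₁ = x₀² + 115y₀² = 1126² + 115·105² = 1267876 + 1267875 = 2535751
y₁ = 2x₀y₀ = 2·1126·105 = 236460

Verify: 2535751² - 115·236460² = 6430033134001 - 6430033134000 = 1 ✓

x = 2535751, y = 236460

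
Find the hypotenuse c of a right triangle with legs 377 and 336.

c² = a² + b² = 377² + 336² = 142129 + 112896 = 255025
c = sqrt(255025) = 505

505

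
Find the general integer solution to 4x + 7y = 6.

Step 1: Compute gcd(4, 7) = 1.
Since 1 divides 6, solutions exist.

Step 2: Find a particular solution using extended Euclidean algorithm.
We get x₀ = 12, y₀ = -6.
Check: 4*12 + 7*-6 = 6 = 6 ✓

Step 3: Write the general solution.
x = 12 + (7/1)t = 12 + 7t
y = -6 - (4/1)t = -6 - 4t
for any integer t.

x = 12 + 7t, y = -6 - 4t for integer t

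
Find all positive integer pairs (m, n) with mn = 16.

The positive divisors of 16 are: 1, 2, 4, 8, 16.
Each divisor d gives the pair (d, 16/d):
(1, 16), (2, 8), (4, 4), (8, 2), (16, 1)

(1, 16), (2, 8), (4, 4), (8, 2), (16, 1)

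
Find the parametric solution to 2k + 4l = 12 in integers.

Step 1: Compute gcd(2, 4) = 2.
Since 2 divides 12, solutions exist.

Step 2: Find a particular solution using extended Euclidean algorithm.
We get k₀ = 6, l₀ = 0.
Check: 2*6 + 4*0 = 12 = 12 ✓

Step 3: Write the general solution.
k = 6 + (4/2)t = 6 + 2t
l = 0 - (2/2)t = 0 - 1t
for any integer t.

k = 6 + 2t, l = 0 - 1t for integer t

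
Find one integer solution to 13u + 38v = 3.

Step 1: Check solvability.
gcd(13, 38) = 1
Since 1 divides 3, solutions exist.

Step 2: Apply extended Euclidean algorithm to find gcd.
We find integers such that 13*x0 + 38*y0 = 1

Step 3: Scale the particular solution.
Multiply by 3/1 = 3:
u = 9, v = -3

Step 4: Verify.
13*(9) + 38*(-3) = 3 = 3 ✓

u = 9, v = -3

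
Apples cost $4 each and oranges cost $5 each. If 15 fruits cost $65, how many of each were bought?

Let a = apples, o = oranges.
a + o = 15
4a + 5o = 65
Substitute o = 15 - a:
4a + 5(15 - a) = 65
(4 - 5)a = 65 - 75
-1a = -10
a = 10, o = 15 - 10 = 5

Apples: 10, Oranges: 5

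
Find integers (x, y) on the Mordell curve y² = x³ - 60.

Try small integer x values and check whether x³ - 60 is a perfect square.
x = 4: x³ - 60 = 4³ - 60 = 64 - 60 = 4
Is 4 a perfect square? 2² = 4 ✓
So (x, y) = (4, -2) is a solution.

x = 4, y = -2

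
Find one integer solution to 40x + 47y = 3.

Step 1: Check solvability.
gcd(40, 47) = 1
Since 1 divides 3, solutions exist.

Step 2: Apply extended Euclidean algorithm to find gcd.
We find integers such that 40*x0 + 47*y0 = 1

Step 3: Scale the particular solution.
Multiply by 3/1 = 3:
x = 60, y = -51

Step 4: Verify.
40*(60) + 47*(-51) = 3 = 3 ✓

x = 60, y = -51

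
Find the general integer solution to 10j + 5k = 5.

Step 1: Compute gcd(10, 5) = 5.
Since 5 divides 5, solutions exist.

Step 2: Find a particular solution using extended Euclidean algorithm.
We get j₀ = 0, k₀ = 1.
Check: 10*0 + 5*1 = 5 = 5 ✓

Step 3: Write the general solution.
j = 0 + (5/5)t = 0 + 1t
k = 1 - (10/5)t = 1 - 2t
for any integer t.

j = 0 + 1t, k = 1 - 2t for integer t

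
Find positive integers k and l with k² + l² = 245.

We need to find integers k, l > 0 such that k² + l² = 245.
Trying k = 7: l² = 245 - 7² = 245 - 49 = 196
l = 14
Check: 7² + 14² = 49 + 196 = 245 ✓

245 = 7² + 14²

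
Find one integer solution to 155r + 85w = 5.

Step 1: Check solvability.
gcd(155, 85) = 5
Since 5 divides 5, solutions exist.

Step 2: Apply extended Euclidean algorithm to find gcd.
We find integers such that 155*x0 + 85*y0 = 5

Step 3: Scale the particular solution.
Multiply by 5/5 = 1:
r = -6, w = 11

Step 4: Verify.
155*(-6) + 85*(11) = 5 = 5 ✓

r = -6, w = 11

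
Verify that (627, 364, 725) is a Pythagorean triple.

Compute a² + b² = 627² + 364² = 393129 + 132496 = 525625
Compute c² = 725² = 525625
Since 525625 = 525625, confirmed.

Yes, it is a Pythagorean triple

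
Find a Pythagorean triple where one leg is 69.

We need the other leg and hypotenuse such that 69² + x² = c².
Take x = 260, c = 269: 69² + 260² = 4761 + 67600 = 72361 = 269² ✓
Triple: (69, 260, 269)

(69, 260, 269)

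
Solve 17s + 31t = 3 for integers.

Step 1: Check solvability.
gcd(17, 31) = 1
Since 1 divides 3, solutions exist.

Step 2: Apply extended Euclidean algorithm to find gcd.
We find integers such that 17*x0 + 31*y0 = 1

Step 3: Scale the particular solution.
Multiply by 3/1 = 3:
s = 33, t = -18

Step 4: Verify.
17*(33) + 31*(-18) = 3 = 3 ✓

s = 33, t = -18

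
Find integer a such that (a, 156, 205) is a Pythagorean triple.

a² = c² - b² = 205² - 156² = 42025 - 24336 = 17689
a = sqrt(17689) = 133

133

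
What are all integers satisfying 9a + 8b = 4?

Step 1: Compute gcd(9, 8) = 1.
Since 1 divides 4, solutions exist.

Step 2: Find a particular solution using extended Euclidean algorithm.
We get a₀ = 4, b₀ = -4.
Check: 9*4 + 8*-4 = 4 = 4 ✓

Step 3: Write the general solution.
a = 4 + (8/1)t = 4 + 8t
b = -4 - (9/1)t = -4 - 9t
for any integer t.

a = 4 + 8t, b = -4 - 9t for integer t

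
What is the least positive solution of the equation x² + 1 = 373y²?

We need x² = 373y² - 1. Try successive y:
y = 1: x² = 373·1² - 1 = 372, not a perfect square
y = 2: x² = 373·2² - 1 = 1491, not a perfect square
y = 3: x² = 373·3² - 1 = 3356, not a perfect square
...
y = 265: x² = 373·265² - 1 = 26193924 = 5118² ✓
Check: 5118² - 373·265² = 26193924 - 26193925 = -1 ✓

x = 5118, y = 265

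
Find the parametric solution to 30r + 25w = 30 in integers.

Step 1: Compute gcd(30, 25) = 5.
Since 5 divides 30, solutions exist.

Step 2: Find a particular solution using extended Euclidean algorithm.
We get r₀ = 6, w₀ = -6.
Check: 30*6 + 25*-6 = 30 = 30 ✓

Step 3: Write the general solution.
r = 6 + (25/5)t = 6 + 5t
w = -6 - (30/5)t = -6 - 6t
for any integer t.

r = 6 + 5t, w = -6 - 6t for integer t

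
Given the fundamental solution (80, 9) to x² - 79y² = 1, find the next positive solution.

Solutions to x² - Dy² = 1 are generated by powers of (x₀ + y₀√D).
The next solution satisfies x₁ + y₁√79 = (x₀ + y₀√79)², giving:
x₁ = x₀² + 79y₀² = 80² + 79·9² = 6400 + 6399 = 12799
y₁ = 2x₀y₀ = 2·80·9 = 1440

Verify: 12799² - 79·1440² = 163814401 - 163814400 = 1 ✓

x = 12799, y = 1440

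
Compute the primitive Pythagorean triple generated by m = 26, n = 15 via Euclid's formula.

a = m² - n² = 26² - 15² = 676 - 225 = 451
b = 2mn = 2·26·15 = 780
c = m² + n² = 676 + 225 = 901
Verify: 451² + 780² = 203401 + 608400 = 811801 = 901² ✓

(451, 780, 901)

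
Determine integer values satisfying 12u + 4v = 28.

Step 1: Check solvability.
gcd(12, 4) = 4
Since 4 divides 28, solutions exist.

Step 2: Apply extended Euclidean algorithm to find gcd.
We find integers such that 12*x0 + 4*y0 = 4

Step 3: Scale the particular solution.
Multiply by 28/4 = 7:
u = 0, v = 7

Step 4: Verify.
12*(0) + 4*(7) = 28 = 28 ✓

u = 0, v = 7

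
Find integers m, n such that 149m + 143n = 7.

Step 1: Check solvability.
gcd(149, 143) = 1
Since 1 divides 7, solutions exist.

Step 2: Apply extended Euclidean algorithm to find gcd.
We find integers such that 149*x0 + 143*y0 = 1

Step 3: Scale the particular solution.
Multiply by 7/1 = 7:
m = 168, n = -175

Step 4: Verify.
149*(168) + 143*(-175) = 7 = 7 ✓

m = 168, n = -175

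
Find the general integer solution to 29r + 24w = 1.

Step 1: Compute gcd(29, 24) = 1.
Since 1 divides 1, solutions exist.

Step 2: Find a particular solution using extended Euclidean algorithm.
We get r₀ = 5, w₀ = -6.
Check: 29*5 + 24*-6 = 1 = 1 ✓

Step 3: Write the general solution.
r = 5 + (24/1)t = 5 + 24t
w = -6 - (29/1)t = -6 - 29t
for any integer t.

r = 5 + 24t, w = -6 - 29t for integer t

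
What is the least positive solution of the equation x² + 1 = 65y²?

We need x² = 65y² - 1. Try successive y:
y = 1: x² = 65·1² - 1 = 64 = 8² ✓
Check: 8² - 65·1² = 64 - 65 = -1 ✓

x = 8, y = 1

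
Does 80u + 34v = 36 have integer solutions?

Step 1: Compute gcd(80, 34).
gcd(80, 34) = 2

Step 2: Check divisibility.
Does 2 divide 36? 36 = 2 x 18, so yes.

By the theorem on linear Diophantine equations, 80u + 34v = 36 has integer solutions if and only if gcd(80, 34) divides 36. Since 2 | 36, solutions exist.

Yes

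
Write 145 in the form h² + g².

We need to find integers h, g > 0 such that h² + g² = 145.
Trying h = 1: g² = 145 - 1² = 145 - 1 = 144
g = 12
Check: 1² + 12² = 1 + 144 = 145 ✓

145 = 1² + 12²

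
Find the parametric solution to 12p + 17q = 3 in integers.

Step 1: Compute gcd(12, 17) = 1.
Since 1 divides 3, solutions exist.

Step 2: Find a particular solution using extended Euclidean algorithm.
We get p₀ = -21, q₀ = 15.
Check: 12*-21 + 17*15 = 3 = 3 ✓

Step 3: Write the general solution.
p = -21 + (17/1)t = -21 + 17t
q = 15 - (12/1)t = 15 - 12t
for any integer t.

p = -21 + 17t, q = 15 - 12t for integer t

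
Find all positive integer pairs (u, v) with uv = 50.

The positive divisors of 50 are: 1, 2, 5, 10, 25, 50.
Each divisor d gives the pair (d, 50/d):
(1, 50), (2, 25), (5, 10), (10, 5), (25, 2), (50, 1)

(1, 50), (2, 25), (5, 10), (10, 5), (25, 2), (50, 1)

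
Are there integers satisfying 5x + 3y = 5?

Step 1: Compute gcd(5, 3).
gcd(5, 3) = 1

Step 2: Check divisibility.
Does 1 divide 5? 5 = 1 x 5, so yes.

By the theorem on linear Diophantine equations, 5x + 3y = 5 has integer solutions if and only if gcd(5, 3) divides 5. Since 1 | 5, solutions exist.

Yes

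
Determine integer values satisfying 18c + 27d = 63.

Step 1: Check solvability.
gcd(18, 27) = 9
Since 9 divides 63, solutions exist.

Step 2: Apply extended Euclidean algorithm to find gcd.
We find integers such that 18*x0 + 27*y0 = 9

Step 3: Scale the particular solution.
Multiply by 63/9 = 7:
c = -7, d = 7

Step 4: Verify.
18*(-7) + 27*(7) = 63 = 63 ✓

c = -7, d = 7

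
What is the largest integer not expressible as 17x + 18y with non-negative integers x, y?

For two coprime denominations a and b, the Frobenius number (largest value not representable as a non-negative combination) is ab - a - b.
Here gcd(17, 18) = 1, so they are coprime.
F(17, 18) = 17·18 - 17 - 18 = 306 - 35 = 271

271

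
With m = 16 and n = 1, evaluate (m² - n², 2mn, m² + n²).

a = m² - n² = 256 - 1 = 255
b = 2mn = 2·16·1 = 32
c = m² + n² = 256 + 1 = 257
Verify: 255² + 32² = 65025 + 1024 = 66049 = 257² ✓

(255, 32, 257)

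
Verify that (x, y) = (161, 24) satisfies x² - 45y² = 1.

Compute x² = 161² = 25921
Compute 45y² = 45·24² = 45·576 = 25920
x² - 45y² = 25921 - 25920 = 1
Since this equals 1, (161, 24) is a solution.

Yes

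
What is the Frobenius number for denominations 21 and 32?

For two coprime denominations a and b, the Frobenius number (largest value not representable as a non-negative combination) is ab - a - b.
Here gcd(21, 32) = 1, so they are coprime.
F(21, 32) = 21·32 - 21 - 32 = 672 - 53 = 619

619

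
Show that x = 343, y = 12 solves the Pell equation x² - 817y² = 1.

Compute x² = 343² = 117649
Compute 817y² = 817·12² = 817·144 = 117648
x² - 817y² = 117649 - 117648 = 1
Since this equals 1, (343, 12) is a solution.

Yes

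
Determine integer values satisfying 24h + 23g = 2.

Step 1: Check solvability.
gcd(24, 23) = 1
Since 1 divides 2, solutions exist.

Step 2: Apply extended Euclidean algorithm to find gcd.
We find integers such that 24*x0 + 23*y0 = 1

Step 3: Scale the particular solution.
Multiply by 2/1 = 2:
h = 2, g = -2

Step 4: Verify.
24*(2) + 23*(-2) = 2 = 2 ✓

h = 2, g = -2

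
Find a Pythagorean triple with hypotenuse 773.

We need a² + b² = 773² = 597529.
Trying: 195² + 748² = 38025 + 559504 = 597529 ✓

(195, 748, 773)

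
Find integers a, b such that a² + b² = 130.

We need to find integers a, b > 0 such that a² + b² = 130.
Trying a = 3: b² = 130 - 3² = 130 - 9 = 121
b = 11
Check: 3² + 11² = 9 + 121 = 130 ✓

130 = 3² + 11²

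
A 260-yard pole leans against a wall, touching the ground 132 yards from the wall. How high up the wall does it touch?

The ladder, wall, and ground form a right triangle with hypotenuse 260 and one leg 132.
By the Pythagorean theorem: h² = 260² - 132² = 67600 - 17424 = 50176
h = √50176 = 224 yards

224 yards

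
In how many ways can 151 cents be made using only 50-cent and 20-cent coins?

We need non-negative integers (x, y) with 50x + 20y = 151.
For each x from 0 to 3, check if (151 - 50x) is a non-negative multiple of 20.
Solutions (x, y): none
Count: 0

0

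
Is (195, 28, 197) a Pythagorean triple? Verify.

Compute a² + b² = 195² + 28² = 38025 + 784 = 38809
Compute c² = 197² = 38809
Since 38809 = 38809, confirmed.

Yes, it is a Pythagorean triple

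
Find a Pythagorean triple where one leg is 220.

We need the other leg and hypotenuse such that 220² + x² = c².
Take x = 21, c = 221: 220² + 21² = 48400 + 441 = 48841 = 221² ✓
Triple: (21, 220, 221)

(21, 220, 221)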